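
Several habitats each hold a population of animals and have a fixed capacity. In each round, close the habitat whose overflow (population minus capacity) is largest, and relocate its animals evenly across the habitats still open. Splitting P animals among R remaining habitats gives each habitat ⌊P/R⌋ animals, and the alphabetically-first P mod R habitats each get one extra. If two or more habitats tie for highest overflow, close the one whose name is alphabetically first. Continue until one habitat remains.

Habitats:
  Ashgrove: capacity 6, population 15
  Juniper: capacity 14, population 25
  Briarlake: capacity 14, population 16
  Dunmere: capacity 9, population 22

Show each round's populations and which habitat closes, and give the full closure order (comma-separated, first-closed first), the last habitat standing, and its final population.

Closure order: Dunmere, Juniper, Ashgrove
Last habitat: Briarlake with 78 animals

Round 1: Ashgrove=15 Briarlake=16 Dunmere=22 Juniper=25 → close Dunmere (overflow 13)
  22÷3 = 7 each, +1 to first 1
Round 2: Ashgrove=23 Briarlake=23 Juniper=32 → close Juniper (overflow 18)
  32÷2 = 16 each, +1 to first 0
Round 3: Ashgrove=39 Briarlake=39 → close Ashgrove (overflow 33)
  39÷1 = 39 each, +1 to first 0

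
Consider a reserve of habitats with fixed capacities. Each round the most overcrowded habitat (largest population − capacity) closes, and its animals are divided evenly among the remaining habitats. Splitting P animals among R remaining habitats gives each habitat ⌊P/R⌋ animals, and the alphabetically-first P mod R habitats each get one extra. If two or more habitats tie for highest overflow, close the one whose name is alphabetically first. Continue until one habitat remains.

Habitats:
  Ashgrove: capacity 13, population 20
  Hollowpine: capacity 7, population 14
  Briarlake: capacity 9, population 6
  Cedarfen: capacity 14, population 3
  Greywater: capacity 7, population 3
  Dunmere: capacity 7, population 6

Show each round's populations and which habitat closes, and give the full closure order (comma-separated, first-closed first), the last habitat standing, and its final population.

Closure order: Ashgrove, Hollowpine, Dunmere, Briarlake, Greywater
Last habitat: Cedarfen with 52 animals

Round 1: Ashgrove=20 Briarlake=6 Cedarfen=3 Dunmere=6 Greywater=3 Hollowpine=14 → close Ashgrove (overflow 7)
  20÷5 = 4 each, +1 to first 0
Round 2: Briarlake=10 Cedarfen=7 Dunmere=10 Greywater=7 Hollowpine=18 → close Hollowpine (overflow 11)
  18÷4 = 4 each, +1 to first 2
Round 3: Briarlake=15 Cedarfen=12 Dunmere=14 Greywater=11 → close Dunmere (overflow 7)
  14÷3 = 4 each, +1 to first 2
Round 4: Briarlake=20 Cedarfen=17 Greywater=15 → close Briarlake (overflow 11)
  20÷2 = 10 each, +1 to first 0
Round 5: Cedarfen=27 Greywater=25 → close Greywater (overflow 18)
  25÷1 = 25 each, +1 to first 0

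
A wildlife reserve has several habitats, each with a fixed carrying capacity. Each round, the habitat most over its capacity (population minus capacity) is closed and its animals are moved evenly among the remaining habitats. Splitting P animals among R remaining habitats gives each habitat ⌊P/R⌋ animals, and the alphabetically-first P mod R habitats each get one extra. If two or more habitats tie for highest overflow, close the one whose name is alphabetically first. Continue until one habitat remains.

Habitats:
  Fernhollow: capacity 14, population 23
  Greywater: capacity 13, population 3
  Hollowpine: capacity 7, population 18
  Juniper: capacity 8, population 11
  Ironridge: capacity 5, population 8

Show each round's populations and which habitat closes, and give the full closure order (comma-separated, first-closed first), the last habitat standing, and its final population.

Closure order: Hollowpine, Fernhollow, Ironridge, Juniper
Last habitat: Greywater with 63 animals

Round 1: Fernhollow=23 Greywater=3 Hollowpine=18 Ironridge=8 Juniper=11 → close Hollowpine (overflow 11)
  18÷4 = 4 each, +1 to first 2
Round 2: Fernhollow=28 Greywater=8 Ironridge=12 Juniper=15 → close Fernhollow (overflow 14)
  28÷3 = 9 each, +1 to first 1
Round 3: Greywater=18 Ironridge=21 Juniper=24 → close Ironridge (overflow 16)
  21÷2 = 10 each, +1 to first 1
Round 4: Greywater=29 Juniper=34 → close Juniper (overflow 26)
  34÷1 = 34 each, +1 to first 0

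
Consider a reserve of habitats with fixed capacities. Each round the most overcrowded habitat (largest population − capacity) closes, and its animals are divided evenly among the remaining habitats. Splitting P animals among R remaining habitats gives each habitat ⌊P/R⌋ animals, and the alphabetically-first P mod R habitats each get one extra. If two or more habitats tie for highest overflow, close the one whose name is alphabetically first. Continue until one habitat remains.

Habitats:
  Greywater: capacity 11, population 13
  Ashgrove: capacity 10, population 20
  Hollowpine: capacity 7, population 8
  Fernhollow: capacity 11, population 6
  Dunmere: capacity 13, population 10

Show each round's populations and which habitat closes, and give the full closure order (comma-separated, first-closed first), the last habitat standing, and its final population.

Round 1: Ashgrove=20 Dunmere=10 Fernhollow=6 Greywater=13 Hollowpine=8 → close Ashgrove (overflow 10)
  20÷4 = 5 each, +1 to first 0
Round 2: Dunmere=15 Fernhollow=11 Greywater=18 Hollowpine=13 → close Greywater (overflow 7)
  18÷3 = 6 each, +1 to first 0
Round 3: Dunmere=21 Fernhollow=17 Hollowpine=19 → close Hollowpine (overflow 12)
  19÷2 = 9 each, +1 to first 1
Round 4: Dunmere=31 Fernhollow=26 → close Dunmere (overflow 18)
  31÷1 = 31 each, +1 to first 0

Closure order: Ashgrove, Greywater, Hollowpine, Dunmere
Last habitat: Fernhollow with 57 animals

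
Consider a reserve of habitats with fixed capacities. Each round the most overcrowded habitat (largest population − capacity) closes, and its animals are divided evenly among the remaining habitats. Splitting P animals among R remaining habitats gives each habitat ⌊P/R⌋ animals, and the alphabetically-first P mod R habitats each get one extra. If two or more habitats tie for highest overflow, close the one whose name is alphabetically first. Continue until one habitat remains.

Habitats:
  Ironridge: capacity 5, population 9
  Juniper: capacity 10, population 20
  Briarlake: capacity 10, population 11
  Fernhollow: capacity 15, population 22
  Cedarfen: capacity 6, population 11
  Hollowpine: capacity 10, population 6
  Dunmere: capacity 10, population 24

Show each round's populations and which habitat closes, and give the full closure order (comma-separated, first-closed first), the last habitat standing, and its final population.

Round 1: Briarlake=11 Cedarfen=11 Dunmere=24 Fernhollow=22 Hollowpine=6 Ironridge=9 Juniper=20 → close Dunmere (overflow 14)
  24÷6 = 4 each, +1 to first 0
Round 2: Briarlake=15 Cedarfen=15 Fernhollow=26 Hollowpine=10 Ironridge=13 Juniper=24 → close Juniper (overflow 14)
  24÷5 = 4 each, +1 to first 4
Round 3: Briarlake=20 Cedarfen=20 Fernhollow=31 Hollowpine=15 Ironridge=17 → close Fernhollow (overflow 16)
  31÷4 = 7 each, +1 to first 3
Round 4: Briarlake=28 Cedarfen=28 Hollowpine=23 Ironridge=24 → close Cedarfen (overflow 22)
  28÷3 = 9 each, +1 to first 1
Round 5: Briarlake=38 Hollowpine=32 Ironridge=33 → close Briarlake (overflow 28)
  38÷2 = 19 each, +1 to first 0
Round 6: Hollowpine=51 Ironridge=52 → close Ironridge (overflow 47)
  52÷1 = 52 each, +1 to first 0

Closure order: Dunmere, Juniper, Fernhollow, Cedarfen, Briarlake, Ironridge
Last habitat: Hollowpine with 103 animals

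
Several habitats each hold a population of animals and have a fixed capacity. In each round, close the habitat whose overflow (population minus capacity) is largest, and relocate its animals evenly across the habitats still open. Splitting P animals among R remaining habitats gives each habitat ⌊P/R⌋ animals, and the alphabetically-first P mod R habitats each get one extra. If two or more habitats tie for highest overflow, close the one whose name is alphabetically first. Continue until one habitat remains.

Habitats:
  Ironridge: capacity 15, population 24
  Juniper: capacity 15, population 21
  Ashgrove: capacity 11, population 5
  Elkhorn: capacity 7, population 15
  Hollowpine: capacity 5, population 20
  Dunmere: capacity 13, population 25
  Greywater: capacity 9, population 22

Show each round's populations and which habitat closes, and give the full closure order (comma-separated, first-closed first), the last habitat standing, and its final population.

Closure order: Hollowpine, Dunmere, Greywater, Ironridge, Elkhorn, Juniper
Last habitat: Ashgrove with 132 animals

Round 1: Ashgrove=5 Dunmere=25 Elkhorn=15 Greywater=22 Hollowpine=20 Ironridge=24 Juniper=21 → close Hollowpine (overflow 15)
  20÷6 = 3 each, +1 to first 2
Round 2: Ashgrove=9 Dunmere=29 Elkhorn=18 Greywater=25 Ironridge=27 Juniper=24 → close Dunmere (overflow 16)
  29÷5 = 5 each, +1 to first 4
Round 3: Ashgrove=15 Elkhorn=24 Greywater=31 Ironridge=33 Juniper=29 → close Greywater (overflow 22)
  31÷4 = 7 each, +1 to first 3
Round 4: Ashgrove=23 Elkhorn=32 Ironridge=41 Juniper=36 → close Ironridge (overflow 26)
  41÷3 = 13 each, +1 to first 2
Round 5: Ashgrove=37 Elkhorn=46 Juniper=49 → close Elkhorn (overflow 39)
  46÷2 = 23 each, +1 to first 0
Round 6: Ashgrove=60 Juniper=72 → close Juniper (overflow 57)
  72÷1 = 72 each, +1 to first 0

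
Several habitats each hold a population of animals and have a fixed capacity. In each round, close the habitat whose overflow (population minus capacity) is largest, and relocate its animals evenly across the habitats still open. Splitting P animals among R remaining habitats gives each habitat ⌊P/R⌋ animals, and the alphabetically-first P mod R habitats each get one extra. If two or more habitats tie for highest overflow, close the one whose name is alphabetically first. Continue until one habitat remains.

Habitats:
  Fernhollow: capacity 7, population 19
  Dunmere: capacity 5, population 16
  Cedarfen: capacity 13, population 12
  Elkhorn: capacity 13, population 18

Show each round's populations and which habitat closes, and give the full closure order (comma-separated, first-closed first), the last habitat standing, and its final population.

Closure order: Fernhollow, Dunmere, Elkhorn
Last habitat: Cedarfen with 65 animals

Round 1: Cedarfen=12 Dunmere=16 Elkhorn=18 Fernhollow=19 → close Fernhollow (overflow 12)
  19÷3 = 6 each, +1 to first 1
Round 2: Cedarfen=19 Dunmere=22 Elkhorn=24 → close Dunmere (overflow 17)
  22÷2 = 11 each, +1 to first 0
Round 3: Cedarfen=30 Elkhorn=35 → close Elkhorn (overflow 22)
  35÷1 = 35 each, +1 to first 0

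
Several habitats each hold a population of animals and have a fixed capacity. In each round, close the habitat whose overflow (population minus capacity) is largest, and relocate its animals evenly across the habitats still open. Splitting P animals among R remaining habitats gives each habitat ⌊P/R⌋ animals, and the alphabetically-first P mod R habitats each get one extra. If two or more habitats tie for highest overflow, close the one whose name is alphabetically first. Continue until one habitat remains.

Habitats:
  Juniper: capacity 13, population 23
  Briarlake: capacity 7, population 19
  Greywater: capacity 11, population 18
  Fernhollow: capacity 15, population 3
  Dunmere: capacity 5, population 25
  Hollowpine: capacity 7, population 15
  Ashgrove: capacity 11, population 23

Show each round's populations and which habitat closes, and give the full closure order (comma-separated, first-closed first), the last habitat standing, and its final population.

Round 1: Ashgrove=23 Briarlake=19 Dunmere=25 Fernhollow=3 Greywater=18 Hollowpine=15 Juniper=23 → close Dunmere (overflow 20)
  25÷6 = 4 each, +1 to first 1
Round 2: Ashgrove=28 Briarlake=23 Fernhollow=7 Greywater=22 Hollowpine=19 Juniper=27 → close Ashgrove (overflow 17)
  28÷5 = 5 each, +1 to first 3
Round 3: Briarlake=29 Fernhollow=13 Greywater=28 Hollowpine=24 Juniper=32 → close Briarlake (overflow 22)
  29÷4 = 7 each, +1 to first 1
Round 4: Fernhollow=21 Greywater=35 Hollowpine=31 Juniper=39 → close Juniper (overflow 26)
  39÷3 = 13 each, +1 to first 0
Round 5: Fernhollow=34 Greywater=48 Hollowpine=44 → close Greywater (overflow 37)
  48÷2 = 24 each, +1 to first 0
Round 6: Fernhollow=58 Hollowpine=68 → close Hollowpine (overflow 61)
  68÷1 = 68 each, +1 to first 0

Closure order: Dunmere, Ashgrove, Briarlake, Juniper, Greywater, Hollowpine
Last habitat: Fernhollow with 126 animals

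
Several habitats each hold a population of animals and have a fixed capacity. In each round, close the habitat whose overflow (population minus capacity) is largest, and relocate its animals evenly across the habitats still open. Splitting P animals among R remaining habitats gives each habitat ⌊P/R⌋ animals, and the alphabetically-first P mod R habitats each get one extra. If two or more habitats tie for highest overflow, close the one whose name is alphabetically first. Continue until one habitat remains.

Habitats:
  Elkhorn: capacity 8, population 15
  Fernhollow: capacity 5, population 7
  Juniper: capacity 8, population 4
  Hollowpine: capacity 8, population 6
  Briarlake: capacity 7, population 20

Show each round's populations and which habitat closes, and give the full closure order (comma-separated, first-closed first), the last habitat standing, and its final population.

Closure order: Briarlake, Elkhorn, Fernhollow, Hollowpine
Last habitat: Juniper with 52 animals

Round 1: Briarlake=20 Elkhorn=15 Fernhollow=7 Hollowpine=6 Juniper=4 → close Briarlake (overflow 13)
  20÷4 = 5 each, +1 to first 0
Round 2: Elkhorn=20 Fernhollow=12 Hollowpine=11 Juniper=9 → close Elkhorn (overflow 12)
  20÷3 = 6 each, +1 to first 2
Round 3: Fernhollow=19 Hollowpine=18 Juniper=15 → close Fernhollow (overflow 14)
  19÷2 = 9 each, +1 to first 1
Round 4: Hollowpine=28 Juniper=24 → close Hollowpine (overflow 20)
  28÷1 = 28 each, +1 to first 0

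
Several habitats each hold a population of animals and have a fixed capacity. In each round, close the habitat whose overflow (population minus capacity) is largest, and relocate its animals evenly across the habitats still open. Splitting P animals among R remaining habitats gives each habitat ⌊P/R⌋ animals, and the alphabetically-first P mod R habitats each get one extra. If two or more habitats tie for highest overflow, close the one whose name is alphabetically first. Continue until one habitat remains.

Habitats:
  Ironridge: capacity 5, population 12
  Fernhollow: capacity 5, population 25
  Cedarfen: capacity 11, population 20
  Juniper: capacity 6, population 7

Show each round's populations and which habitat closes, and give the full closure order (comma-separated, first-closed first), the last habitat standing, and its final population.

Round 1: Cedarfen=20 Fernhollow=25 Ironridge=12 Juniper=7 → close Fernhollow (overflow 20)
  25÷3 = 8 each, +1 to first 1
Round 2: Cedarfen=29 Ironridge=20 Juniper=15 → close Cedarfen (overflow 18)
  29÷2 = 14 each, +1 to first 1
Round 3: Ironridge=35 Juniper=29 → close Ironridge (overflow 30)
  35÷1 = 35 each, +1 to first 0

Closure order: Fernhollow, Cedarfen, Ironridge
Last habitat: Juniper with 64 animals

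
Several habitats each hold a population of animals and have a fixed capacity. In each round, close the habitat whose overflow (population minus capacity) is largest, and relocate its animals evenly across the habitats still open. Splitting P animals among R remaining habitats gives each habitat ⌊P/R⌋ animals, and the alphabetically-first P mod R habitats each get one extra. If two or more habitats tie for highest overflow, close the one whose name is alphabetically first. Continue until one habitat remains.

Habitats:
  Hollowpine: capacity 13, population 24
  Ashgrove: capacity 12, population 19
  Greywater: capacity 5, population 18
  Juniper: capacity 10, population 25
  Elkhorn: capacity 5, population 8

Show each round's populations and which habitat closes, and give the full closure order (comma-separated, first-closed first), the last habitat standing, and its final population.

Closure order: Juniper, Greywater, Hollowpine, Ashgrove
Last habitat: Elkhorn with 94 animals

Round 1: Ashgrove=19 Elkhorn=8 Greywater=18 Hollowpine=24 Juniper=25 → close Juniper (overflow 15)
  25÷4 = 6 each, +1 to first 1
Round 2: Ashgrove=26 Elkhorn=14 Greywater=24 Hollowpine=30 → close Greywater (overflow 19)
  24÷3 = 8 each, +1 to first 0
Round 3: Ashgrove=34 Elkhorn=22 Hollowpine=38 → close Hollowpine (overflow 25)
  38÷2 = 19 each, +1 to first 0
Round 4: Ashgrove=53 Elkhorn=41 → close Ashgrove (overflow 41)
  53÷1 = 53 each, +1 to first 0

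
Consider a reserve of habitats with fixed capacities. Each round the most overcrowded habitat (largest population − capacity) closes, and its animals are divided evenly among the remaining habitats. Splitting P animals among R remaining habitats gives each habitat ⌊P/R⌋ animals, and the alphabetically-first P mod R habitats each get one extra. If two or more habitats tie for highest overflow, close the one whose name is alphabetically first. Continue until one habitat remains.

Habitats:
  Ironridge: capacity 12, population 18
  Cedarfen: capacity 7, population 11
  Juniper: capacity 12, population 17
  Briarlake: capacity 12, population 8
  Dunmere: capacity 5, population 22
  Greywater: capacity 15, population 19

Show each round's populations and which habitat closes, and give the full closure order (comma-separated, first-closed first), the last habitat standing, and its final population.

Closure order: Dunmere, Ironridge, Cedarfen, Juniper, Greywater
Last habitat: Briarlake with 95 animals

Round 1: Briarlake=8 Cedarfen=11 Dunmere=22 Greywater=19 Ironridge=18 Juniper=17 → close Dunmere (overflow 17)
  22÷5 = 4 each, +1 to first 2
Round 2: Briarlake=13 Cedarfen=16 Greywater=23 Ironridge=22 Juniper=21 → close Ironridge (overflow 10)
  22÷4 = 5 each, +1 to first 2
Round 3: Briarlake=19 Cedarfen=22 Greywater=28 Juniper=26 → close Cedarfen (overflow 15)
  22÷3 = 7 each, +1 to first 1
Round 4: Briarlake=27 Greywater=35 Juniper=33 → close Juniper (overflow 21)
  33÷2 = 16 each, +1 to first 1
Round 5: Briarlake=44 Greywater=51 → close Greywater (overflow 36)
  51÷1 = 51 each, +1 to first 0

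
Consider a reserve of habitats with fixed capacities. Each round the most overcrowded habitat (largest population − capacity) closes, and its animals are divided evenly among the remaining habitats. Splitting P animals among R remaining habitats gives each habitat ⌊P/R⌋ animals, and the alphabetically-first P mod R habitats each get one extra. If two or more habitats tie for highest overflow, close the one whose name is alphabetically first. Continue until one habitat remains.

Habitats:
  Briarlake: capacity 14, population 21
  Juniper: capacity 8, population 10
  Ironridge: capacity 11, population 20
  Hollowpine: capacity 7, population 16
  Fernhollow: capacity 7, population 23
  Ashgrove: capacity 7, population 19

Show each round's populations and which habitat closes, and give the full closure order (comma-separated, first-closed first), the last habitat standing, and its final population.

Round 1: Ashgrove=19 Briarlake=21 Fernhollow=23 Hollowpine=16 Ironridge=20 Juniper=10 → close Fernhollow (overflow 16)
  23÷5 = 4 each, +1 to first 3
Round 2: Ashgrove=24 Briarlake=26 Hollowpine=21 Ironridge=24 Juniper=14 → close Ashgrove (overflow 17)
  24÷4 = 6 each, +1 to first 0
Round 3: Briarlake=32 Hollowpine=27 Ironridge=30 Juniper=20 → close Hollowpine (overflow 20)
  27÷3 = 9 each, +1 to first 0
Round 4: Briarlake=41 Ironridge=39 Juniper=29 → close Ironridge (overflow 28)
  39÷2 = 19 each, +1 to first 1
Round 5: Briarlake=61 Juniper=48 → close Briarlake (overflow 47)
  61÷1 = 61 each, +1 to first 0

Closure order: Fernhollow, Ashgrove, Hollowpine, Ironridge, Briarlake
Last habitat: Juniper with 109 animals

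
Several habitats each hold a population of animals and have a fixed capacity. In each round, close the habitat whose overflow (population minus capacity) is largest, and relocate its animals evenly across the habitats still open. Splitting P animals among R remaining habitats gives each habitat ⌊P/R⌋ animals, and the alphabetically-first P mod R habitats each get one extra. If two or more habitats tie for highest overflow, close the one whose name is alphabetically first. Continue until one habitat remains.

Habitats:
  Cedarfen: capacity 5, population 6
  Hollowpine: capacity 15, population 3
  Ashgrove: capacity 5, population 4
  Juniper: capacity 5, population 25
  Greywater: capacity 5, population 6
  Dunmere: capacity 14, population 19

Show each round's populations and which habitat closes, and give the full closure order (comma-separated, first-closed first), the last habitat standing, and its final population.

Round 1: Ashgrove=4 Cedarfen=6 Dunmere=19 Greywater=6 Hollowpine=3 Juniper=25 → close Juniper (overflow 20)
  25÷5 = 5 each, +1 to first 0
Round 2: Ashgrove=9 Cedarfen=11 Dunmere=24 Greywater=11 Hollowpine=8 → close Dunmere (overflow 10)
  24÷4 = 6 each, +1 to first 0
Round 3: Ashgrove=15 Cedarfen=17 Greywater=17 Hollowpine=14 → close Cedarfen (overflow 12)
  17÷3 = 5 each, +1 to first 2
Round 4: Ashgrove=21 Greywater=23 Hollowpine=19 → close Greywater (overflow 18)
  23÷2 = 11 each, +1 to first 1
Round 5: Ashgrove=33 Hollowpine=30 → close Ashgrove (overflow 28)
  33÷1 = 33 each, +1 to first 0

Closure order: Juniper, Dunmere, Cedarfen, Greywater, Ashgrove
Last habitat: Hollowpine with 63 animals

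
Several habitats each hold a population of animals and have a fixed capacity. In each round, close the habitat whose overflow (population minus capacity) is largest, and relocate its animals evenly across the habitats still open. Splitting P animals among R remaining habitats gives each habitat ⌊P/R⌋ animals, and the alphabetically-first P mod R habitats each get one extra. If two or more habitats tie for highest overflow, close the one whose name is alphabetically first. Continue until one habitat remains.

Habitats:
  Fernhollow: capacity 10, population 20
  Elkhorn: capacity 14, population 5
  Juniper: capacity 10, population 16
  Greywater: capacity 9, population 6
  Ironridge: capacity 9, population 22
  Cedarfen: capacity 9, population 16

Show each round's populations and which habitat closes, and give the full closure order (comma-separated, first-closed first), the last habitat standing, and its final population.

Round 1: Cedarfen=16 Elkhorn=5 Fernhollow=20 Greywater=6 Ironridge=22 Juniper=16 → close Ironridge (overflow 13)
  22÷5 = 4 each, +1 to first 2
Round 2: Cedarfen=21 Elkhorn=10 Fernhollow=24 Greywater=10 Juniper=20 → close Fernhollow (overflow 14)
  24÷4 = 6 each, +1 to first 0
Round 3: Cedarfen=27 Elkhorn=16 Greywater=16 Juniper=26 → close Cedarfen (overflow 18)
  27÷3 = 9 each, +1 to first 0
Round 4: Elkhorn=25 Greywater=25 Juniper=35 → close Juniper (overflow 25)
  35÷2 = 17 each, +1 to first 1
Round 5: Elkhorn=43 Greywater=42 → close Greywater (overflow 33)
  42÷1 = 42 each, +1 to first 0

Closure order: Ironridge, Fernhollow, Cedarfen, Juniper, Greywater
Last habitat: Elkhorn with 85 animals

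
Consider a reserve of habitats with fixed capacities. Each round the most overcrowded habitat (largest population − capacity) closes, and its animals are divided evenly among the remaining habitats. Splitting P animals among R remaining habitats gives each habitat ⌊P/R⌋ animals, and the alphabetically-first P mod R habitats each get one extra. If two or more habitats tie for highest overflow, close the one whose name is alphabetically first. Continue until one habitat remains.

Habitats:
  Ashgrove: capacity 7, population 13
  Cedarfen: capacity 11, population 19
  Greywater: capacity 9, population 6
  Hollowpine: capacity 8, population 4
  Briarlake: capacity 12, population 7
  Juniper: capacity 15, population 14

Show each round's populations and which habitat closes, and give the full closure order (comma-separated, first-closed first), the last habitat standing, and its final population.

Closure order: Cedarfen, Ashgrove, Juniper, Greywater, Briarlake
Last habitat: Hollowpine with 63 animals

Round 1: Ashgrove=13 Briarlake=7 Cedarfen=19 Greywater=6 Hollowpine=4 Juniper=14 → close Cedarfen (overflow 8)
  19÷5 = 3 each, +1 to first 4
Round 2: Ashgrove=17 Briarlake=11 Greywater=10 Hollowpine=8 Juniper=17 → close Ashgrove (overflow 10)
  17÷4 = 4 each, +1 to first 1
Round 3: Briarlake=16 Greywater=14 Hollowpine=12 Juniper=21 → close Juniper (overflow 6)
  21÷3 = 7 each, +1 to first 0
Round 4: Briarlake=23 Greywater=21 Hollowpine=19 → close Greywater (overflow 12)
  21÷2 = 10 each, +1 to first 1
Round 5: Briarlake=34 Hollowpine=29 → close Briarlake (overflow 22)
  34÷1 = 34 each, +1 to first 0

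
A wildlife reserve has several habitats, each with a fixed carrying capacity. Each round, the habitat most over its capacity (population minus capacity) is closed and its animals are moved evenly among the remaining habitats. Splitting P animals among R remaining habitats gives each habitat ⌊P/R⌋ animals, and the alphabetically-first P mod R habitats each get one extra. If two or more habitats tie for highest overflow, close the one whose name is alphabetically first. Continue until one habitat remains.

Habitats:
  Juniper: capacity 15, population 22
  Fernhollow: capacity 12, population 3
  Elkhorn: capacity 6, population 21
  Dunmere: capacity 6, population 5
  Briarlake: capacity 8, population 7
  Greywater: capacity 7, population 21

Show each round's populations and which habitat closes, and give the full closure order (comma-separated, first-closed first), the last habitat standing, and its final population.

Round 1: Briarlake=7 Dunmere=5 Elkhorn=21 Fernhollow=3 Greywater=21 Juniper=22 → close Elkhorn (overflow 15)
  21÷5 = 4 each, +1 to first 1
Round 2: Briarlake=12 Dunmere=9 Fernhollow=7 Greywater=25 Juniper=26 → close Greywater (overflow 18)
  25÷4 = 6 each, +1 to first 1
Round 3: Briarlake=19 Dunmere=15 Fernhollow=13 Juniper=32 → close Juniper (overflow 17)
  32÷3 = 10 each, +1 to first 2
Round 4: Briarlake=30 Dunmere=26 Fernhollow=23 → close Briarlake (overflow 22)
  30÷2 = 15 each, +1 to first 0
Round 5: Dunmere=41 Fernhollow=38 → close Dunmere (overflow 35)
  41÷1 = 41 each, +1 to first 0

Closure order: Elkhorn, Greywater, Juniper, Briarlake, Dunmere
Last habitat: Fernhollow with 79 animals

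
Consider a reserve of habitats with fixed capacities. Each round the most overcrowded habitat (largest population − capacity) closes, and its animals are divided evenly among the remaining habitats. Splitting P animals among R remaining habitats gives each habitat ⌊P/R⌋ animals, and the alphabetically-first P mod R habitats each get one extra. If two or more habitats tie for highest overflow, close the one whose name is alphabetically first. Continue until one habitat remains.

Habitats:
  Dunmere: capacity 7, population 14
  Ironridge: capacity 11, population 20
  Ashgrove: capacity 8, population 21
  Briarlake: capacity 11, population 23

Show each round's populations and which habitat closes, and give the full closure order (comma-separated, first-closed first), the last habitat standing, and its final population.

Closure order: Ashgrove, Briarlake, Ironridge
Last habitat: Dunmere with 78 animals

Round 1: Ashgrove=21 Briarlake=23 Dunmere=14 Ironridge=20 → close Ashgrove (overflow 13)
  21÷3 = 7 each, +1 to first 0
Round 2: Briarlake=30 Dunmere=21 Ironridge=27 → close Briarlake (overflow 19)
  30÷2 = 15 each, +1 to first 0
Round 3: Dunmere=36 Ironridge=42 → close Ironridge (overflow 31)
  42÷1 = 42 each, +1 to first 0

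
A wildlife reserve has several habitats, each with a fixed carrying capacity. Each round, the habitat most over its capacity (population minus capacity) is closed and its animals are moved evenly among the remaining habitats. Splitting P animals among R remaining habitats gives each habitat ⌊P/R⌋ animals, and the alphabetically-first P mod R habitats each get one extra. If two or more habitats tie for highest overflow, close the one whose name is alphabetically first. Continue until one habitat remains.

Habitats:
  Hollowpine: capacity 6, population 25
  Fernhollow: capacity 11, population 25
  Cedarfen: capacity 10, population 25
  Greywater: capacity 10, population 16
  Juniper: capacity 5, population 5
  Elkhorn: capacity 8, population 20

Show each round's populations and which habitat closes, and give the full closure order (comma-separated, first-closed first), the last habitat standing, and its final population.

Round 1: Cedarfen=25 Elkhorn=20 Fernhollow=25 Greywater=16 Hollowpine=25 Juniper=5 → close Hollowpine (overflow 19)
  25÷5 = 5 each, +1 to first 0
Round 2: Cedarfen=30 Elkhorn=25 Fernhollow=30 Greywater=21 Juniper=10 → close Cedarfen (overflow 20)
  30÷4 = 7 each, +1 to first 2
Round 3: Elkhorn=33 Fernhollow=38 Greywater=28 Juniper=17 → close Fernhollow (overflow 27)
  38÷3 = 12 each, +1 to first 2
Round 4: Elkhorn=46 Greywater=41 Juniper=29 → close Elkhorn (overflow 38)
  46÷2 = 23 each, +1 to first 0
Round 5: Greywater=64 Juniper=52 → close Greywater (overflow 54)
  64÷1 = 64 each, +1 to first 0

Closure order: Hollowpine, Cedarfen, Fernhollow, Elkhorn, Greywater
Last habitat: Juniper with 116 animals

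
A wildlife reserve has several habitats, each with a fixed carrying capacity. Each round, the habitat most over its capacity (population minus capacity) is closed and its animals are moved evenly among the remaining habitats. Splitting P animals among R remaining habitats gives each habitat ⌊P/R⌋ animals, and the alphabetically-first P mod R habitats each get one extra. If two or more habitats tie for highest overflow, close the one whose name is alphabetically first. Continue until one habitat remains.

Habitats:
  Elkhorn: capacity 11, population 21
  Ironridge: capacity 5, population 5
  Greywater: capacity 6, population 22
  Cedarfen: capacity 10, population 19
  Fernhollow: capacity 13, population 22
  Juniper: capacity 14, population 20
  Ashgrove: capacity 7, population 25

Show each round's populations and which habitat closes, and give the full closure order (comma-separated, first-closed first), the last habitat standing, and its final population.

Closure order: Ashgrove, Greywater, Cedarfen, Elkhorn, Fernhollow, Juniper
Last habitat: Ironridge with 134 animals

Round 1: Ashgrove=25 Cedarfen=19 Elkhorn=21 Fernhollow=22 Greywater=22 Ironridge=5 Juniper=20 → close Ashgrove (overflow 18)
  25÷6 = 4 each, +1 to first 1
Round 2: Cedarfen=24 Elkhorn=25 Fernhollow=26 Greywater=26 Ironridge=9 Juniper=24 → close Greywater (overflow 20)
  26÷5 = 5 each, +1 to first 1
Round 3: Cedarfen=30 Elkhorn=30 Fernhollow=31 Ironridge=14 Juniper=29 → close Cedarfen (overflow 20)
  30÷4 = 7 each, +1 to first 2
Round 4: Elkhorn=38 Fernhollow=39 Ironridge=21 Juniper=36 → close Elkhorn (overflow 27)
  38÷3 = 12 each, +1 to first 2
Round 5: Fernhollow=52 Ironridge=34 Juniper=48 → close Fernhollow (overflow 39)
  52÷2 = 26 each, +1 to first 0
Round 6: Ironridge=60 Juniper=74 → close Juniper (overflow 60)
  74÷1 = 74 each, +1 to first 0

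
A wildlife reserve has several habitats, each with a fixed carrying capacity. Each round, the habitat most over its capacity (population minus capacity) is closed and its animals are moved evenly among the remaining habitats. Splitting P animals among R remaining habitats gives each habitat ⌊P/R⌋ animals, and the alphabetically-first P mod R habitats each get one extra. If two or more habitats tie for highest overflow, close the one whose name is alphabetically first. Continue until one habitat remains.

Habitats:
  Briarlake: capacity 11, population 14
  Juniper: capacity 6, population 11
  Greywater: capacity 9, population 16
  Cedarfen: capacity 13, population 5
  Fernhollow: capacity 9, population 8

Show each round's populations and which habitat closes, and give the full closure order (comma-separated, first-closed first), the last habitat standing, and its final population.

Round 1: Briarlake=14 Cedarfen=5 Fernhollow=8 Greywater=16 Juniper=11 → close Greywater (overflow 7)
  16÷4 = 4 each, +1 to first 0
Round 2: Briarlake=18 Cedarfen=9 Fernhollow=12 Juniper=15 → close Juniper (overflow 9)
  15÷3 = 5 each, +1 to first 0
Round 3: Briarlake=23 Cedarfen=14 Fernhollow=17 → close Briarlake (overflow 12)
  23÷2 = 11 each, +1 to first 1
Round 4: Cedarfen=26 Fernhollow=28 → close Fernhollow (overflow 19)
  28÷1 = 28 each, +1 to first 0

Closure order: Greywater, Juniper, Briarlake, Fernhollow
Last habitat: Cedarfen with 54 animals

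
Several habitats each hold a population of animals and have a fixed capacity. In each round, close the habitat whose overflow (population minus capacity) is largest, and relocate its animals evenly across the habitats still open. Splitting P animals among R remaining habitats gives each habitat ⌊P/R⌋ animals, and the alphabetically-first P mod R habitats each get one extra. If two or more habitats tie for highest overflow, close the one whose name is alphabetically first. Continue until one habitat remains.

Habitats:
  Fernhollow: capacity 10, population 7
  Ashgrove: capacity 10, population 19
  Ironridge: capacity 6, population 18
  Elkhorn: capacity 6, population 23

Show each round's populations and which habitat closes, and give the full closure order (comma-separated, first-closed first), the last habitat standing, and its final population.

Round 1: Ashgrove=19 Elkhorn=23 Fernhollow=7 Ironridge=18 → close Elkhorn (overflow 17)
  23÷3 = 7 each, +1 to first 2
Round 2: Ashgrove=27 Fernhollow=15 Ironridge=25 → close Ironridge (overflow 19)
  25÷2 = 12 each, +1 to first 1
Round 3: Ashgrove=40 Fernhollow=27 → close Ashgrove (overflow 30)
  40÷1 = 40 each, +1 to first 0

Closure order: Elkhorn, Ironridge, Ashgrove
Last habitat: Fernhollow with 67 animals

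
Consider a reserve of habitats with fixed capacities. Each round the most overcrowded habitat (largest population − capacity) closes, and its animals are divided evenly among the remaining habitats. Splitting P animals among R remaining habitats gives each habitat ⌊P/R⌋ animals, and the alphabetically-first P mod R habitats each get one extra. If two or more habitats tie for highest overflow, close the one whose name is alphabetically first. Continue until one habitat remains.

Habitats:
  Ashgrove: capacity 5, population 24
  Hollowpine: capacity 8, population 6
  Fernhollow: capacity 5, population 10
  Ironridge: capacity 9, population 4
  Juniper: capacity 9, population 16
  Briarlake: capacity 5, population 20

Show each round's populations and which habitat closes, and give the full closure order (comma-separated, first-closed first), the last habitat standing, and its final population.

Round 1: Ashgrove=24 Briarlake=20 Fernhollow=10 Hollowpine=6 Ironridge=4 Juniper=16 → close Ashgrove (overflow 19)
  24÷5 = 4 each, +1 to first 4
Round 2: Briarlake=25 Fernhollow=15 Hollowpine=11 Ironridge=9 Juniper=20 → close Briarlake (overflow 20)
  25÷4 = 6 each, +1 to first 1
Round 3: Fernhollow=22 Hollowpine=17 Ironridge=15 Juniper=26 → close Fernhollow (overflow 17)
  22÷3 = 7 each, +1 to first 1
Round 4: Hollowpine=25 Ironridge=22 Juniper=33 → close Juniper (overflow 24)
  33÷2 = 16 each, +1 to first 1
Round 5: Hollowpine=42 Ironridge=38 → close Hollowpine (overflow 34)
  42÷1 = 42 each, +1 to first 0

Closure order: Ashgrove, Briarlake, Fernhollow, Juniper, Hollowpine
Last habitat: Ironridge with 80 animals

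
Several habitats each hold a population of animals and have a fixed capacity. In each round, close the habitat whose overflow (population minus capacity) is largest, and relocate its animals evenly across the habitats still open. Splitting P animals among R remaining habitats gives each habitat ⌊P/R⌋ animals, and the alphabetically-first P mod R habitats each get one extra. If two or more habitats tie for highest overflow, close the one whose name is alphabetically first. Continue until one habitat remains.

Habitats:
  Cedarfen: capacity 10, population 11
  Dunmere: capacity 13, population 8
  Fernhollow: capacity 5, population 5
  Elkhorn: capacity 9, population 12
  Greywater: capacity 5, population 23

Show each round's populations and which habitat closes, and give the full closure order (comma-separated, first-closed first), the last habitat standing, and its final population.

Round 1: Cedarfen=11 Dunmere=8 Elkhorn=12 Fernhollow=5 Greywater=23 → close Greywater (overflow 18)
  23÷4 = 5 each, +1 to first 3
Round 2: Cedarfen=17 Dunmere=14 Elkhorn=18 Fernhollow=10 → close Elkhorn (overflow 9)
  18÷3 = 6 each, +1 to first 0
Round 3: Cedarfen=23 Dunmere=20 Fernhollow=16 → close Cedarfen (overflow 13)
  23÷2 = 11 each, +1 to first 1
Round 4: Dunmere=32 Fernhollow=27 → close Fernhollow (overflow 22)
  27÷1 = 27 each, +1 to first 0

Closure order: Greywater, Elkhorn, Cedarfen, Fernhollow
Last habitat: Dunmere with 59 animals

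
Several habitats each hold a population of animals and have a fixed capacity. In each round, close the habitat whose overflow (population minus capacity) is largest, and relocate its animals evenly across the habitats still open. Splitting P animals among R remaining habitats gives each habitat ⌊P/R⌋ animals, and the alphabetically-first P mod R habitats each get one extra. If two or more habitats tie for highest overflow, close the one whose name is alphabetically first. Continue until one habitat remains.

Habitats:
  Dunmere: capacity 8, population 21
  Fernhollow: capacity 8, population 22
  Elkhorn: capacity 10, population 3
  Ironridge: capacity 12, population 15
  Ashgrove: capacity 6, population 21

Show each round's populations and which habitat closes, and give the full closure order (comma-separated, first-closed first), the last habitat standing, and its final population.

Closure order: Ashgrove, Dunmere, Fernhollow, Ironridge
Last habitat: Elkhorn with 82 animals

Round 1: Ashgrove=21 Dunmere=21 Elkhorn=3 Fernhollow=22 Ironridge=15 → close Ashgrove (overflow 15)
  21÷4 = 5 each, +1 to first 1
Round 2: Dunmere=27 Elkhorn=8 Fernhollow=27 Ironridge=20 → close Dunmere (overflow 19)
  27÷3 = 9 each, +1 to first 0
Round 3: Elkhorn=17 Fernhollow=36 Ironridge=29 → close Fernhollow (overflow 28)
  36÷2 = 18 each, +1 to first 0
Round 4: Elkhorn=35 Ironridge=47 → close Ironridge (overflow 35)
  47÷1 = 47 each, +1 to first 0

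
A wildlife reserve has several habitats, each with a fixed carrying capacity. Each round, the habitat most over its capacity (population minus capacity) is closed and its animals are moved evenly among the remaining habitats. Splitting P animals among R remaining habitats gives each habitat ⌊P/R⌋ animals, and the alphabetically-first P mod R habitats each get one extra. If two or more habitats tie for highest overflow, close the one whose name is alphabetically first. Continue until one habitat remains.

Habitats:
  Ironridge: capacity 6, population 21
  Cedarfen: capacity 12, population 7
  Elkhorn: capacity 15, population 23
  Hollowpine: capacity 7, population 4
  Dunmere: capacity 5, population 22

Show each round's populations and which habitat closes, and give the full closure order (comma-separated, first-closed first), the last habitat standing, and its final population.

Closure order: Dunmere, Ironridge, Elkhorn, Cedarfen
Last habitat: Hollowpine with 77 animals

Round 1: Cedarfen=7 Dunmere=22 Elkhorn=23 Hollowpine=4 Ironridge=21 → close Dunmere (overflow 17)
  22÷4 = 5 each, +1 to first 2
Round 2: Cedarfen=13 Elkhorn=29 Hollowpine=9 Ironridge=26 → close Ironridge (overflow 20)
  26÷3 = 8 each, +1 to first 2
Round 3: Cedarfen=22 Elkhorn=38 Hollowpine=17 → close Elkhorn (overflow 23)
  38÷2 = 19 each, +1 to first 0
Round 4: Cedarfen=41 Hollowpine=36 → close Cedarfen (overflow 29)
  41÷1 = 41 each, +1 to first 0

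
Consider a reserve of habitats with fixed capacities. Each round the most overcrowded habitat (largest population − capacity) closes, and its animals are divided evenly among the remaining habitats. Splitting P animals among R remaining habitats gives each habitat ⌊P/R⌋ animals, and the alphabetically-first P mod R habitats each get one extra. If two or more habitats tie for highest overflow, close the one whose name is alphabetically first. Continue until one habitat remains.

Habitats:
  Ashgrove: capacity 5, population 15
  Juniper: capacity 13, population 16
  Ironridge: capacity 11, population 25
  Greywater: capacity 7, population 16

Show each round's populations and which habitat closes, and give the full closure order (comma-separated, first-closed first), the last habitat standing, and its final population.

Round 1: Ashgrove=15 Greywater=16 Ironridge=25 Juniper=16 → close Ironridge (overflow 14)
  25÷3 = 8 each, +1 to first 1
Round 2: Ashgrove=24 Greywater=24 Juniper=24 → close Ashgrove (overflow 19)
  24÷2 = 12 each, +1 to first 0
Round 3: Greywater=36 Juniper=36 → close Greywater (overflow 29)
  36÷1 = 36 each, +1 to first 0

Closure order: Ironridge, Ashgrove, Greywater
Last habitat: Juniper with 72 animals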